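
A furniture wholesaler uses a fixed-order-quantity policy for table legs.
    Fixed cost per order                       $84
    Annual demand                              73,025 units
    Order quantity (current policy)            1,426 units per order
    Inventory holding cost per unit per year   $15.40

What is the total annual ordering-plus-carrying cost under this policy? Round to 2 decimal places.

$15,281.81

Orders/yr = 73,025/1,426 = 51.210; ordering cost = 51.210 × $84 = $4,301.61
Average inventory = 1,426/2 = 713; holding cost = 713 × $15.4 = $10,980.20
Total = $4,301.61 + $10,980.20 = $15,281.81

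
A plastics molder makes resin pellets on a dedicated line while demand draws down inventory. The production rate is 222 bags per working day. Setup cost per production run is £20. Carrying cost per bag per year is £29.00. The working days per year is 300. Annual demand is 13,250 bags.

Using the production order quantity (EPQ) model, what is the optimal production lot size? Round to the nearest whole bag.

151 bags

d = 13,250/300 = 44.1667 bags/day;  effective holding cost H(1 − d/p) = 29·(1 − 44.1667/222) = 23.23048
Q* = √(2DS / H_eff) = √(2·13,250·20 / 23.23048) ≈ 151.05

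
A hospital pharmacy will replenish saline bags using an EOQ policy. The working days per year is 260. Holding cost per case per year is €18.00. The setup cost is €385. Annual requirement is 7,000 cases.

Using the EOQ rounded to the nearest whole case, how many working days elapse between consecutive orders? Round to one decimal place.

Q* = √(2·D·S / H) = √(2·7,000·385 / 18) = √299,444.4 ≈ 547.22 → Q = 547 cases
Days between orders = 260 / (D/Q) = 260 / 12.797 ≈ 20.317

20.3 days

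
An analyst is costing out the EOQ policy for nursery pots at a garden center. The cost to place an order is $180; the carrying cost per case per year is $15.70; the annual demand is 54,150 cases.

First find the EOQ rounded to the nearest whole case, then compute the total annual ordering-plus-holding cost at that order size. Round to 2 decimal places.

$17,494.45

Optimal lot size Q* = (2 × 54,150 × $180 / $15.7)^½ ≈ 1,114.30 → Q = 1,114 cases
Annual ordering cost = (D/Q)·S = (54,150/1,114) × 180 = $8,749.55
Annual holding cost  = (Q/2)·H = (1,114/2) × 15.7 = $8,744.90
Total = $8,749.55 + $8,744.90 = $17,494.45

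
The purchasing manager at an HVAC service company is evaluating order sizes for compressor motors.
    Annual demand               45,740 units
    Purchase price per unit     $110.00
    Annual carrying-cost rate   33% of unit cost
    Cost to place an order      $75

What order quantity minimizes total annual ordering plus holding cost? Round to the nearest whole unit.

435 units

Holding cost per unit per year: H = 33% × $110 = $36.3000
2DS/H = 2·45,740·75/36.3 = 189,008.26
EOQ = √189,008.26 ≈ 434.75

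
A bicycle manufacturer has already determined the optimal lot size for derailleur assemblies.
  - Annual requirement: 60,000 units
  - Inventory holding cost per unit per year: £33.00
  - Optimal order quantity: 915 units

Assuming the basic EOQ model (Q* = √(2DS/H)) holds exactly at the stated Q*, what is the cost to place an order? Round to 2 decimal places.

£230.24

EOQ relation: Q² = 2DS/H, so rearrange for the unknown.
S = Q²H / (2D) = 915² × 33 / (2 × 60,000) = 230.2369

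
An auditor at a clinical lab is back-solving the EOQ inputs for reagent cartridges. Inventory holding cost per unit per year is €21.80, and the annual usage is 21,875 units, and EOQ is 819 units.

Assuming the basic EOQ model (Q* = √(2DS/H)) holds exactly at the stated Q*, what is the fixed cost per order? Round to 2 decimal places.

EOQ relation: Q² = 2DS/H, so rearrange for the unknown.
S = Q²H / (2D) = 819² × 21.8 / (2 × 21,875) = 334.2306

€334.23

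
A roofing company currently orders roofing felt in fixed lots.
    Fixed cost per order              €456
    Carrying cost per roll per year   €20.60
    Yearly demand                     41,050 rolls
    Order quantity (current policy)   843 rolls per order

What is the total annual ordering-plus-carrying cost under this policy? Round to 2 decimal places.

Annual ordering cost = (D/Q)·S = (41,050/843) × 456 = €22,204.98
Annual holding cost  = (Q/2)·H = (843/2) × 20.6 = €8,682.90
Total = €22,204.98 + €8,682.90 = €30,887.88

€30,887.88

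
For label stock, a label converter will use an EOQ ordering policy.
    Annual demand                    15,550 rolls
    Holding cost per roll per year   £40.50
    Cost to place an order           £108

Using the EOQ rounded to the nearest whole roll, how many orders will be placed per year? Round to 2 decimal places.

EOQ = √(2DS/H) = √(2 × 15,550 × 108 / 40.5)
    = √(82,933.33) ≈ 287.98 → Q = 288
N = D/Q = 15,550/288 ≈ 53.993 orders/yr

53.99 orders per year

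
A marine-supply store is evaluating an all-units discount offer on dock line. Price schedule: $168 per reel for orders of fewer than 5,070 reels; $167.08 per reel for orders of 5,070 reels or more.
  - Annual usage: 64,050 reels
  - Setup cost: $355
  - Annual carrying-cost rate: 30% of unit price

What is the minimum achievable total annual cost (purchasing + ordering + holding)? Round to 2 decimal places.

H₁ = 30%×$168 = $50.4000;  H₂ = 30%×$167.08 = $50.1240
EOQ₁ = √(2×64,050×355/50.4000) = 949.89  (< 5,070, feasible at tier 1)
EOQ₂ = √(2×64,050×355/50.1240) = 952.50  (< 5,070 → use Q = 5,070 at tier-2 price)
TC(tier 1 (EOQ₁), Q≈949.9) = $10,808,274.47
TC(tier 2, Q≈5,070.0) = $10,833,023.10
Minimum at tier 1 (EOQ₁): $10,808,274.47

$10,808,274.47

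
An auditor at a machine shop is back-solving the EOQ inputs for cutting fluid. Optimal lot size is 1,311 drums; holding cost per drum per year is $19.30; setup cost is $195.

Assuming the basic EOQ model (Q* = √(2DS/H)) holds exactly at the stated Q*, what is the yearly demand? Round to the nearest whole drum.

EOQ relation: Q² = 2DS/H, so rearrange for the unknown.
D = Q²H / (2S) = 1,311² × 19.3 / (2 × 195) = 85,054.65

85,055 drums per year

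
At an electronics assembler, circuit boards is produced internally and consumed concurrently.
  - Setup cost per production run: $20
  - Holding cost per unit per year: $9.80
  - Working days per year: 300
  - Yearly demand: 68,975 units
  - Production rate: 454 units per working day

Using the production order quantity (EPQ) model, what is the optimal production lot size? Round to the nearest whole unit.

Daily demand d = 68,975/300 = 229.917; p = 454; 1 − d/p = 0.49358
EPQ = √(2DS / (H(1 − d/p)))
    = √(2 × 68,975 × 20 / (9.8 × 0.49358)) ≈ 755.24

755 units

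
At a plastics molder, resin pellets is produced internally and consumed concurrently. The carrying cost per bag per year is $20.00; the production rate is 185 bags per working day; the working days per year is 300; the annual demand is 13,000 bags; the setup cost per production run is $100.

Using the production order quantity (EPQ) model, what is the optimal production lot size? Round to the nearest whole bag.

d = 13,000/300 = 43.3333 bags/day;  effective holding cost H(1 − d/p) = 20·(1 − 43.3333/185) = 15.31532
Q* = √(2DS / H_eff) = √(2·13,000·100 / 15.31532) ≈ 412.03

412 bags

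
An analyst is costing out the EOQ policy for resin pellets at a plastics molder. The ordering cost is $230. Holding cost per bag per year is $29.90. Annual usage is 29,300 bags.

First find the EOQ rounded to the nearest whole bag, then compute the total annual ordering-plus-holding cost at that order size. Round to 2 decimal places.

EOQ = √(2DS/H) = √(2 × 29,300 × 230 / 29.9)
    = √(450,769.23) ≈ 671.39 → Q = 671 bags
Annual ordering cost = (D/Q)·S = (29,300/671) × 230 = $10,043.22
Annual holding cost  = (Q/2)·H = (671/2) × 29.9 = $10,031.45
Total = $10,043.22 + $10,031.45 = $20,074.67

$20,074.67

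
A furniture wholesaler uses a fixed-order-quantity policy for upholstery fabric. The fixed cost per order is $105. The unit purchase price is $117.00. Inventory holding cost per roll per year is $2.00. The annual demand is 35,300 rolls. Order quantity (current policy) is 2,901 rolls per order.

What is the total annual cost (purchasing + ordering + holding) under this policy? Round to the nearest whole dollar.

Ordering: D/Q × S = 35,300/2,901 × $105 = $1,277.66
Holding:  Q/2 × H = 2,901/2 × $2 = $2,901.00
Purchase cost = D·C = 35,300 × 117 = $4,130,100.00
Total = $1,277.66 + $2,901.00 + $4,130,100.00 = $4,134,278.66

$4,134,279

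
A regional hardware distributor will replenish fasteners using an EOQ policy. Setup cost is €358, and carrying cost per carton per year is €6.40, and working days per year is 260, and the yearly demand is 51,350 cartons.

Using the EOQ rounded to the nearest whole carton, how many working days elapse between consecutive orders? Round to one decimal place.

12.1 days

EOQ = √(2DS/H) = √(2 × 51,350 × 358 / 6.4)
    = √(5,744,781.25) ≈ 2,396.83 → Q = 2,397 cartons
Cycle time = (working days × Q)/D = (260 × 2,397) / 51,350 = 12.137 days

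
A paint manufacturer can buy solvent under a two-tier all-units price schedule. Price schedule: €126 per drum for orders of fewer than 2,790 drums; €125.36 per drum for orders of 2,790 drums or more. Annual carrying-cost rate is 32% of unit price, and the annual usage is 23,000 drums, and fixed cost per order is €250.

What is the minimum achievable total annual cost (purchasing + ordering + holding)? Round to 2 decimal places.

H₁ = 32%×€126 = €40.3200;  H₂ = 32%×€125.36 = €40.1152
EOQ₁ = √(2×23,000×250/40.3200) = 534.06  (< 2,790, feasible at tier 1)
EOQ₂ = √(2×23,000×250/40.1152) = 535.42  (< 2,790 → use Q = 2,790 at tier-2 price)
TC(tier 1 (EOQ₁), Q≈534.1) = €2,919,533.23
TC(tier 2, Q≈2,790.0) = €2,941,301.64
Minimum at tier 1 (EOQ₁): €2,919,533.23

€2,919,533.23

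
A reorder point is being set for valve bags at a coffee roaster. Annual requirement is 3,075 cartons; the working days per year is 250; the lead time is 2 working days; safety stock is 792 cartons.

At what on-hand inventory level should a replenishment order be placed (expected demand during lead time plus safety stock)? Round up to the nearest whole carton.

Daily demand d = 3,075 / 250 = 12.300 cartons/day
Demand during lead time = 12.300 × 2 = 24.60
Reorder point = 24.60 + 792 = 816.60 → round up

817 cartons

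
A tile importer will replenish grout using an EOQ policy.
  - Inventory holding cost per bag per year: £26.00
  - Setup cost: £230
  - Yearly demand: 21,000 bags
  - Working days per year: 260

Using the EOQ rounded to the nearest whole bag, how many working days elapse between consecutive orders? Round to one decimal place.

EOQ = √(2DS/H) = √(2 × 21,000 × 230 / 26)
    = √(371,538.46) ≈ 609.54 → Q = 610 bags
Days between orders = 260 / (D/Q) = 260 / 34.426 ≈ 7.552

7.6 days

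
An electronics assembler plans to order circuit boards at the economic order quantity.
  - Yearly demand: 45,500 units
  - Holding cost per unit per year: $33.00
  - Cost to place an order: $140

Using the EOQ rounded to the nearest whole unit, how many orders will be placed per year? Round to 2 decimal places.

2DS/H = 2·45,500·140/33 = 386,060.61
EOQ = √386,060.61 ≈ 621.34 → Q = 621
Orders per year = D/Q = 45,500 / 621 = 73.269

73.27 orders per year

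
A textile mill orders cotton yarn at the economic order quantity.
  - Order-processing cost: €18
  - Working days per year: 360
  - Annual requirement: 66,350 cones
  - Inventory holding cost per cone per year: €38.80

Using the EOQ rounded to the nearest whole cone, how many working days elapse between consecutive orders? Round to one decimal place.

1.3 days

2DS/H = 2·66,350·18/38.8 = 61,561.86
EOQ = √61,561.86 ≈ 248.12 → Q = 248 cones
T = Q/D × 360 days = 248/66,350 × 360 = 1.346 days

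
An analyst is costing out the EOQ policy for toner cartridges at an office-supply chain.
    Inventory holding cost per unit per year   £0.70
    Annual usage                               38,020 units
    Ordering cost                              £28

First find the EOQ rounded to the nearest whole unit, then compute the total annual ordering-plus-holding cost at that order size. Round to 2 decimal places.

£1,220.81

2DS/H = 2·38,020·28/0.7 = 3,041,600.00
EOQ = √3,041,600.00 ≈ 1,744.02 → Q = 1,744 units
Annual ordering cost = (D/Q)·S = (38,020/1,744) × 28 = £610.41
Annual holding cost  = (Q/2)·H = (1,744/2) × 0.7 = £610.40
Total = £610.41 + £610.40 = £1,220.81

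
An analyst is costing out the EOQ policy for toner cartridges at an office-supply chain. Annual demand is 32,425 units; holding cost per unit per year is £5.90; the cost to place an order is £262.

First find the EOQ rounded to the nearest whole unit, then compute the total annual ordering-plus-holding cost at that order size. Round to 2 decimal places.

£10,012.25

2DS/H = 2·32,425·262/5.9 = 2,879,779.66
EOQ = √2,879,779.66 ≈ 1,696.99 → Q = 1,697 units
Orders/yr = 32,425/1,697 = 19.107; ordering cost = 19.107 × £262 = £5,006.10
Average inventory = 1,697/2 = 848.5; holding cost = 848.5 × £5.9 = £5,006.15
Total = £5,006.10 + £5,006.15 = £10,012.25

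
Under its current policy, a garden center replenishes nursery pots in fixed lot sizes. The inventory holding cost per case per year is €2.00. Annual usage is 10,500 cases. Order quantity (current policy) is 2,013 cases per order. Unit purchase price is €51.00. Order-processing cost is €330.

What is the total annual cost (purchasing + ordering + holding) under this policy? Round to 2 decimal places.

Orders/yr = 10,500/2,013 = 5.216; ordering cost = 5.216 × €330 = €1,721.31
Average inventory = 2,013/2 = 1006.5; holding cost = 1006.5 × €2 = €2,013.00
Purchase cost = D·C = 10,500 × 51 = €535,500.00
Total = €1,721.31 + €2,013.00 + €535,500.00 = €539,234.31

€539,234.31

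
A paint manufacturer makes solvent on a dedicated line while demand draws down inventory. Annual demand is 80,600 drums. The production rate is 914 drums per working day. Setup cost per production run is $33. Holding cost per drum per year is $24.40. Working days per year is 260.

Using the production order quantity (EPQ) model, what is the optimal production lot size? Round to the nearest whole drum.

574 drums

d = 80,600/260 = 310.0000 drums/day;  effective holding cost H(1 − d/p) = 24.4·(1 − 310.0000/914) = 16.12429
Q* = √(2DS / H_eff) = √(2·80,600·33 / 16.12429) ≈ 574.38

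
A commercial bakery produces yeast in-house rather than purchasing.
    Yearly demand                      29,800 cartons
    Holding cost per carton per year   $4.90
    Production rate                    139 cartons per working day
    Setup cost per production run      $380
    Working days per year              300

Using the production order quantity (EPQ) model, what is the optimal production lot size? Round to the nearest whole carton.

Daily demand d = 29,800/300 = 99.333; p = 139; 1 − d/p = 0.28537
EPQ = √(2DS / (H(1 − d/p)))
    = √(2 × 29,800 × 380 / (4.9 × 0.28537)) ≈ 4,024.50

4,024 cartons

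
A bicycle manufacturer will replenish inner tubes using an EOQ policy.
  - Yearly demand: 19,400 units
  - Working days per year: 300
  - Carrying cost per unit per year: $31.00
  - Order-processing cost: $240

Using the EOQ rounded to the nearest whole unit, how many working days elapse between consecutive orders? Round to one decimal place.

Optimal lot size Q* = (2 × 19,400 × $240 / $31)^½ ≈ 548.08 → Q = 548 units
Cycle time = (working days × Q)/D = (300 × 548) / 19,400 = 8.474 days

8.5 days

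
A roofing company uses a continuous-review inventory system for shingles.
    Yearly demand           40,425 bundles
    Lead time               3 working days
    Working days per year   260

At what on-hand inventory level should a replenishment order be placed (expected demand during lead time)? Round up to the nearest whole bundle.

467 bundles

Daily demand d = 40,425 / 260 = 155.481 bundles/day
Demand during lead time = 155.481 × 3 = 466.44
Reorder point = 466.44 → round up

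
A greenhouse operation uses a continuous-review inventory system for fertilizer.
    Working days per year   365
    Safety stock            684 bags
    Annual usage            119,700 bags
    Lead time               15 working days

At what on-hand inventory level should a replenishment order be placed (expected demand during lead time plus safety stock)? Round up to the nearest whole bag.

5,604 bags

Daily demand d = 119,700 / 365 = 327.945 bags/day
Demand during lead time = 327.945 × 15 = 4,919.18
Reorder point = 4,919.18 + 684 = 5,603.18 → round up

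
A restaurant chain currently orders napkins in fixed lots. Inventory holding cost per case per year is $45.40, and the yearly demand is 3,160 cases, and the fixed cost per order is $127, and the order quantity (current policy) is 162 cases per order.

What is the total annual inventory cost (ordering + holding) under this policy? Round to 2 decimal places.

$6,154.68

Annual ordering cost = (D/Q)·S = (3,160/162) × 127 = $2,477.28
Annual holding cost  = (Q/2)·H = (162/2) × 45.4 = $3,677.40
Total = $2,477.28 + $3,677.40 = $6,154.68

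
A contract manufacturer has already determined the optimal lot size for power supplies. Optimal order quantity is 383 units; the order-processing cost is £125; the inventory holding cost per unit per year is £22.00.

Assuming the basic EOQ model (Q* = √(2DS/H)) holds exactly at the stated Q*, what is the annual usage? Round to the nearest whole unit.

Since Q* = (2DS/H)^½, squaring gives Q*²·H = 2DS.
D = Q²H / (2S) = 383² × 22 / (2 × 125) = 12,908.63

12,909 units per year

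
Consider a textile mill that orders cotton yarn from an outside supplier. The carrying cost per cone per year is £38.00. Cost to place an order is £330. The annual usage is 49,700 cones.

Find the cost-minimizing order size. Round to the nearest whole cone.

2DS/H = 2·49,700·330/38 = 863,210.53
EOQ = √863,210.53 ≈ 929.09

929 cones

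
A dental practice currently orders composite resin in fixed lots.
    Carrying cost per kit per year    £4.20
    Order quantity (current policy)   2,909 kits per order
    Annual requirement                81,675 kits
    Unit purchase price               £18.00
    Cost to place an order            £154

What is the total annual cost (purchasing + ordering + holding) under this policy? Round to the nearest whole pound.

£1,480,583

Ordering: D/Q × S = 81,675/2,909 × £154 = £4,323.81
Holding:  Q/2 × H = 2,909/2 × £4.2 = £6,108.90
Purchase cost = D·C = 81,675 × 18 = £1,470,150.00
Total = £4,323.81 + £6,108.90 + £1,470,150.00 = £1,480,582.71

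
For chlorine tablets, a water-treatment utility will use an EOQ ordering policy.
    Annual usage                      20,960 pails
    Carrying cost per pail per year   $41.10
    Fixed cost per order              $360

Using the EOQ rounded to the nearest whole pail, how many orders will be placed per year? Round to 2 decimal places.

34.59 orders per year

EOQ = √(2DS/H) = √(2 × 20,960 × 360 / 41.1)
    = √(367,182.48) ≈ 605.96 → Q = 606
N = D/Q = 20,960/606 ≈ 34.587 orders/yr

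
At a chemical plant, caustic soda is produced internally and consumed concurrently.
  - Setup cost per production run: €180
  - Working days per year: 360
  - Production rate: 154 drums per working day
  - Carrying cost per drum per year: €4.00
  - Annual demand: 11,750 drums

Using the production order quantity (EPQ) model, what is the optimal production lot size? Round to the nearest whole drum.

1,158 drums

Daily demand d = 11,750/360 = 32.639; p = 154; 1 − d/p = 0.78806
EPQ = √(2DS / (H(1 − d/p)))
    = √(2 × 11,750 × 180 / (4 × 0.78806)) ≈ 1,158.41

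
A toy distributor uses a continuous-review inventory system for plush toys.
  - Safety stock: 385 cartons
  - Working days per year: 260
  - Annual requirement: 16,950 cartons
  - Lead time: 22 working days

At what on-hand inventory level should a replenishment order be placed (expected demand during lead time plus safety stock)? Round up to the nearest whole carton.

1,820 cartons

Daily demand d = 16,950 / 260 = 65.192 cartons/day
Demand during lead time = 65.192 × 22 = 1,434.23
Reorder point = 1,434.23 + 385 = 1,819.23 → round up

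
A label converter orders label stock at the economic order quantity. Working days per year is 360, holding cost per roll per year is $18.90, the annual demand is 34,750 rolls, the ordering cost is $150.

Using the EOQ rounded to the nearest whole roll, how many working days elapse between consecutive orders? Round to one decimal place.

7.7 days

EOQ = √(2DS/H) = √(2 × 34,750 × 150 / 18.9)
    = √(551,587.30) ≈ 742.69 → Q = 743 rolls
T = Q/D × 360 days = 743/34,750 × 360 = 7.697 days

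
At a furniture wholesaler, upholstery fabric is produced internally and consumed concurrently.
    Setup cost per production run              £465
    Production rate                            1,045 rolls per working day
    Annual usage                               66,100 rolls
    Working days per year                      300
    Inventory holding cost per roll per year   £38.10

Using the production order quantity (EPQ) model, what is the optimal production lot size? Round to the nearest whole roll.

Daily demand d = 66,100/300 = 220.333; p = 1045; 1 − d/p = 0.78915
EPQ = √(2DS / (H(1 − d/p)))
    = √(2 × 66,100 × 465 / (38.1 × 0.78915)) ≈ 1,429.88

1,430 rolls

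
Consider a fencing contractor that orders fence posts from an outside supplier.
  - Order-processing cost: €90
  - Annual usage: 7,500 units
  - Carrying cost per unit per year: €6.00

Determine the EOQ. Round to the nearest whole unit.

474 units

2DS/H = 2·7,500·90/6 = 225,000.00
EOQ = √225,000.00 ≈ 474.34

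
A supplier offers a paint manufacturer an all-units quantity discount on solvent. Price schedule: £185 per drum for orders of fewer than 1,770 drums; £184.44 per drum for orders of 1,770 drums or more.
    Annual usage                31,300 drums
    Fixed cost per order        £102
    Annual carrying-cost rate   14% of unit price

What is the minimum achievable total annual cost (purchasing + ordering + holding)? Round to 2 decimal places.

H₁ = 14%×£185 = £25.9000;  H₂ = 14%×£184.44 = £25.8216
EOQ₁ = √(2×31,300×102/25.9000) = 496.52  (< 1,770, feasible at tier 1)
EOQ₂ = √(2×31,300×102/25.8216) = 497.27  (< 1,770 → use Q = 1,770 at tier-2 price)
TC(tier 1 (EOQ₁), Q≈496.5) = £5,803,359.89
TC(tier 2, Q≈1,770.0) = £5,797,627.84
Minimum at tier 2: £5,797,627.84

£5,797,627.84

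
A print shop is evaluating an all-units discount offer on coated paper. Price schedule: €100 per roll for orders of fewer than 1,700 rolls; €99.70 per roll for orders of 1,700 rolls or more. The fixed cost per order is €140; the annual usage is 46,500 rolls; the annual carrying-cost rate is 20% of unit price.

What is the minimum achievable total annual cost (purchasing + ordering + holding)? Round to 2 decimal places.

H₁ = 20%×€100 = €20.0000;  H₂ = 20%×€99.70 = €19.9400
EOQ₁ = √(2×46,500×140/20.0000) = 806.85  (< 1,700, feasible at tier 1)
EOQ₂ = √(2×46,500×140/19.9400) = 808.06  (< 1,700 → use Q = 1,700 at tier-2 price)
TC(tier 1 (EOQ₁), Q≈806.8) = €4,666,136.91
TC(tier 2, Q≈1,700.0) = €4,656,828.41
Minimum at tier 2: €4,656,828.41

€4,656,828.41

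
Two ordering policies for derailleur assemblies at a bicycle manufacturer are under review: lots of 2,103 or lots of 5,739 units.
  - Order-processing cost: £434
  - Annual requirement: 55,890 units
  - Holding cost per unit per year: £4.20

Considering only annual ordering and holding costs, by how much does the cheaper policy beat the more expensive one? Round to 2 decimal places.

£328.04

Annual cost at Q: ordering D·S/Q plus holding Q·H/2.
TC(2,103) = (55,890/2,103)×434 + (2,103/2)×4.2 = £15,950.42
TC(5,739) = (55,890/5,739)×434 + (5,739/2)×4.2 = £16,278.47
Cheaper: Q = 2,103.  Difference = £328.04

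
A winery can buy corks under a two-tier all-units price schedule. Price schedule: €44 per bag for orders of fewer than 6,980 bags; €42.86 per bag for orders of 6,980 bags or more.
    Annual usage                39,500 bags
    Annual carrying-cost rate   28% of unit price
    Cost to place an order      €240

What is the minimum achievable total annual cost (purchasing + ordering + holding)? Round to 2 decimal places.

H₁ = 28%×€44 = €12.3200;  H₂ = 28%×€42.86 = €12.0008
EOQ₁ = √(2×39,500×240/12.3200) = 1,240.55  (< 6,980, feasible at tier 1)
EOQ₂ = √(2×39,500×240/12.0008) = 1,256.94  (< 6,980 → use Q = 6,980 at tier-2 price)
TC(tier 1 (EOQ₁), Q≈1,240.5) = €1,753,283.56
TC(tier 2, Q≈6,980.0) = €1,736,210.96
Minimum at tier 2: €1,736,210.96

€1,736,210.96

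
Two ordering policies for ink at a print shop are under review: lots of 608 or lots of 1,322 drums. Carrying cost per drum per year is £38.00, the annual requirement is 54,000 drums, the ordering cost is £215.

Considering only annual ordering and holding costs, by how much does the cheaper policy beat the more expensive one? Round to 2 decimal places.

Annual cost at Q: ordering D·S/Q plus holding Q·H/2.
TC(608) = (54,000/608)×215 + (608/2)×38 = £30,647.39
TC(1,322) = (54,000/1,322)×215 + (1,322/2)×38 = £33,900.15
|ΔTC| = |£30,647.39 − £33,900.15| = £3,252.75

£3,252.75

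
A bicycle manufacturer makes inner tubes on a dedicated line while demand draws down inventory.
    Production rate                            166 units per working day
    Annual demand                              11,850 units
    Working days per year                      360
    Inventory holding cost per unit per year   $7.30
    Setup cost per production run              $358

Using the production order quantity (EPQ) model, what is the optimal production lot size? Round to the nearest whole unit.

1,204 units

Daily demand d = 11,850/360 = 32.917; p = 166; 1 − d/p = 0.80171
EPQ = √(2DS / (H(1 − d/p)))
    = √(2 × 11,850 × 358 / (7.3 × 0.80171)) ≈ 1,204.06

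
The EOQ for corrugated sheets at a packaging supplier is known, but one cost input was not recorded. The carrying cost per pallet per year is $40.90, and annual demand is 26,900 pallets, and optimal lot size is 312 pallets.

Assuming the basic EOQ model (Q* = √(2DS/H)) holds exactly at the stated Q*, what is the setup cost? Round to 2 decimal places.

$74.00

From Q* = √(2DS/H) ⇒ Q*² = 2DS/H.
S = Q²H / (2D) = 312² × 40.9 / (2 × 26,900) = 74.0032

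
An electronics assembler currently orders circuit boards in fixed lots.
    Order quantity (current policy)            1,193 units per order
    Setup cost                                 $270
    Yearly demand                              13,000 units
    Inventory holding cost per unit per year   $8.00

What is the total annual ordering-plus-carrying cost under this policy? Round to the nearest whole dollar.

$7,714

Ordering: D/Q × S = 13,000/1,193 × $270 = $2,942.16
Holding:  Q/2 × H = 1,193/2 × $8 = $4,772.00
Total = $2,942.16 + $4,772.00 = $7,714.16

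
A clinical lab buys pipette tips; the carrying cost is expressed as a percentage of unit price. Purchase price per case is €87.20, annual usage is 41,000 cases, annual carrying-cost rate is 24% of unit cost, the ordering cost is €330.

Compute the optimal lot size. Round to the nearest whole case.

Carrying cost H = €87.2 × 24% = €20.9280/case/yr
Q* = √(2·D·S / H) = √(2·41,000·330 / 20.928) = √1,293,004.6 ≈ 1,137.10

1,137 cases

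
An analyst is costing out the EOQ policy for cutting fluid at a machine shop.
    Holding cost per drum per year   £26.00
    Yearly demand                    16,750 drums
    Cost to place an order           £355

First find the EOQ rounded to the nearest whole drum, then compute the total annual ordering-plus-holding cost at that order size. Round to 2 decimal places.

£17,584.23

EOQ = √(2DS/H) = √(2 × 16,750 × 355 / 26)
    = √(457,403.85) ≈ 676.32 → Q = 676 drums
Ordering: D/Q × S = 16,750/676 × £355 = £8,796.23
Holding:  Q/2 × H = 676/2 × £26 = £8,788.00
Total = £8,796.23 + £8,788.00 = £17,584.23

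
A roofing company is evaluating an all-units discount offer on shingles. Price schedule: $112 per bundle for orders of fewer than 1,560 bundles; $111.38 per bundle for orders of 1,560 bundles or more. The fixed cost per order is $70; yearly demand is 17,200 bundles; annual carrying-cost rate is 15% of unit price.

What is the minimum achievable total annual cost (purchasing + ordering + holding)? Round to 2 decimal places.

$1,929,539.25

H₁ = 15%×$112 = $16.8000;  H₂ = 15%×$111.38 = $16.7070
EOQ₁ = √(2×17,200×70/16.8000) = 378.59  (< 1,560, feasible at tier 1)
EOQ₂ = √(2×17,200×70/16.7070) = 379.65  (< 1,560 → use Q = 1,560 at tier-2 price)
TC(tier 1 (EOQ₁), Q≈378.6) = $1,932,760.38
TC(tier 2, Q≈1,560.0) = $1,929,539.25
Minimum at tier 2: $1,929,539.25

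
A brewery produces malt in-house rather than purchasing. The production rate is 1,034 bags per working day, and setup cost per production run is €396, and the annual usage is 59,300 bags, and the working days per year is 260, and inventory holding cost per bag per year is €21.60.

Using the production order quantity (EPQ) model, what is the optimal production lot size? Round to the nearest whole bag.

1,670 bags

Daily demand d = 59,300/260 = 228.077; p = 1034; 1 − d/p = 0.77942
EPQ = √(2DS / (H(1 − d/p)))
    = √(2 × 59,300 × 396 / (21.6 × 0.77942)) ≈ 1,670.23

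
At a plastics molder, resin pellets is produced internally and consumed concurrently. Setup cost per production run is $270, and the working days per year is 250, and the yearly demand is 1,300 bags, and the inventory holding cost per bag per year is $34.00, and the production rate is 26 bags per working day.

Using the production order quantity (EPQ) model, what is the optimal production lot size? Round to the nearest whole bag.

161 bags

Daily demand d = 1,300/250 = 5.200; p = 26; 1 − d/p = 0.80000
EPQ = √(2DS / (H(1 − d/p)))
    = √(2 × 1,300 × 270 / (34 × 0.80000)) ≈ 160.65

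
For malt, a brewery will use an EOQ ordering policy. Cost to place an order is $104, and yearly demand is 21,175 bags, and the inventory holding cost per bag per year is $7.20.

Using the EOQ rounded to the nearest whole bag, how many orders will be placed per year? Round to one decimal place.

27.1 orders per year

Optimal lot size Q* = (2 × 21,175 × $104 / $7.2)^½ ≈ 782.13 → Q = 782
Orders per year = D/Q = 21,175 / 782 = 27.078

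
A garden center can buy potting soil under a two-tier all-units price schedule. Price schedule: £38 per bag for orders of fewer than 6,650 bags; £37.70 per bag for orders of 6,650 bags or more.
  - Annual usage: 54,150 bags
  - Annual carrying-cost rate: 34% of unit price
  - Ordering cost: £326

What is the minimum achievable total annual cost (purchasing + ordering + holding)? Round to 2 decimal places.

£2,079,057.69

H₁ = 34%×£38 = £12.9200;  H₂ = 34%×£37.70 = £12.8180
EOQ₁ = √(2×54,150×326/12.9200) = 1,653.07  (< 6,650, feasible at tier 1)
EOQ₂ = √(2×54,150×326/12.8180) = 1,659.64  (< 6,650 → use Q = 6,650 at tier-2 price)
TC(tier 1 (EOQ₁), Q≈1,653.1) = £2,079,057.69
TC(tier 2, Q≈6,650.0) = £2,086,729.42
Minimum at tier 1 (EOQ₁): £2,079,057.69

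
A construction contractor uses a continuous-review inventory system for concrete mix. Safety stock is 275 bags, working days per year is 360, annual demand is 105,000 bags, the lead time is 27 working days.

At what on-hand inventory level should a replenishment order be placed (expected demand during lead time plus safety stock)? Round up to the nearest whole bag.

Daily demand d = 105,000 / 360 = 291.667 bags/day
Demand during lead time = 291.667 × 27 = 7,875.00
Reorder point = 7,875.00 + 275 = 8,150.00 → round up

8,150 bags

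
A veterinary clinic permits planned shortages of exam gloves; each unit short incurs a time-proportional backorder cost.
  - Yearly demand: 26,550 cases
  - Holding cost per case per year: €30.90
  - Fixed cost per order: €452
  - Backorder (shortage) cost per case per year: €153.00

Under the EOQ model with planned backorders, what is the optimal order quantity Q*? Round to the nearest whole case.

Basic EOQ = √(2·26,550·452/30.9) = 881.327
Backorder adjustment √((H+b)/b) = √((30.9+153)/153) = 1.0963
Q* = 881.327 × 1.0963 ≈ 966.23

966 cases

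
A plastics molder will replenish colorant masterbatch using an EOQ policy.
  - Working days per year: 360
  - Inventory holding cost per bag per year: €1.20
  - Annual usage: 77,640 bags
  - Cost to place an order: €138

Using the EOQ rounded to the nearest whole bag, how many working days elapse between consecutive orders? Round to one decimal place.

Q* = √(2·D·S / H) = √(2·77,640·138 / 1.2) = √17,857,200.0 ≈ 4,225.78 → Q = 4,226 bags
Cycle time = (working days × Q)/D = (360 × 4,226) / 77,640 = 19.595 days

19.6 days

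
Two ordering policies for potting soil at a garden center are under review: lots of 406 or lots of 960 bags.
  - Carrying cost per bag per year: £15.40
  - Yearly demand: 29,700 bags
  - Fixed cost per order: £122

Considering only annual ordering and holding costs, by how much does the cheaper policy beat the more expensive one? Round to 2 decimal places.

£884.46

Annual cost at Q: ordering D·S/Q plus holding Q·H/2.
TC(406) = (29,700/406)×122 + (406/2)×15.4 = £12,050.83
TC(960) = (29,700/960)×122 + (960/2)×15.4 = £11,166.38
|ΔTC| = |£12,050.83 − £11,166.38| = £884.46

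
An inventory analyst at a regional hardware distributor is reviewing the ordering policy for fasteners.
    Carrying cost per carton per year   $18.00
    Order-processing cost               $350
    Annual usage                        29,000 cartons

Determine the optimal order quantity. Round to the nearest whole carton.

Optimal lot size Q* = (2 × 29,000 × $350 / $18)^½ ≈ 1,061.97

1,062 cartons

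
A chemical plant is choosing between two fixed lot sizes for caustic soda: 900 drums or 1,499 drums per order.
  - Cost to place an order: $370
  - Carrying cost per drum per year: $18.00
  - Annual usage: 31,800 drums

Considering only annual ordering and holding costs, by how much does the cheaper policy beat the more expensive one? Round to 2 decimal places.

$166.90

TC(Q) = (D/Q)S + (Q/2)H
TC(900) = (31,800/900)×370 + (900/2)×18 = $21,173.33
TC(1,499) = (31,800/1,499)×370 + (1,499/2)×18 = $21,340.23
|ΔTC| = |$21,173.33 − $21,340.23| = $166.90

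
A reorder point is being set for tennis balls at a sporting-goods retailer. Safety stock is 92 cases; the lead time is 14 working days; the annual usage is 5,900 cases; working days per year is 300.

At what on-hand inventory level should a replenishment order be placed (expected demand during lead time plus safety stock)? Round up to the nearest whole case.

Daily demand d = 5,900 / 300 = 19.667 cases/day
Demand during lead time = 19.667 × 14 = 275.33
Reorder point = 275.33 + 92 = 367.33 → round up

368 cases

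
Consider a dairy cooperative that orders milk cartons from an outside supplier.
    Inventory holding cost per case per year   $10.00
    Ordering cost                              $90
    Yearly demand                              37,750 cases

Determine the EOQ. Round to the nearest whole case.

2DS/H = 2·37,750·90/10 = 679,500.00
EOQ = √679,500.00 ≈ 824.32

824 cases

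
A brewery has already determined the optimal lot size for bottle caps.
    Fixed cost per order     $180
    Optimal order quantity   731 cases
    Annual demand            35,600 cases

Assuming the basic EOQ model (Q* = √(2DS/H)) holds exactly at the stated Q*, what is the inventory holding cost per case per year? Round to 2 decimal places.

From Q* = √(2DS/H) ⇒ Q*² = 2DS/H.
H = 2DS / Q² = 2 × 35,600 × 180 / 731² = 23.9838

$23.98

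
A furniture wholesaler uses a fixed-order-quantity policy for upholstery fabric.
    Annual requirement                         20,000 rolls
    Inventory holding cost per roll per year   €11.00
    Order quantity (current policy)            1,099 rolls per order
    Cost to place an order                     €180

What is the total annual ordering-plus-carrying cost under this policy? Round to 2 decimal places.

Annual ordering cost = (D/Q)·S = (20,000/1,099) × 180 = €3,275.71
Annual holding cost  = (Q/2)·H = (1,099/2) × 11 = €6,044.50
Total = €3,275.71 + €6,044.50 = €9,320.21

€9,320.21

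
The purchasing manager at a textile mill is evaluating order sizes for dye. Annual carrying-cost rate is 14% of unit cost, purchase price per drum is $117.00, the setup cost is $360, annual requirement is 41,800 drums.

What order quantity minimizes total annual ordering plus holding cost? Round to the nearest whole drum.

H = i·C = 0.14 × $117 = $16.3800 per drum-year
Optimal lot size Q* = (2 × 41,800 × $360 / $16.38)^½ ≈ 1,355.49

1,355 drums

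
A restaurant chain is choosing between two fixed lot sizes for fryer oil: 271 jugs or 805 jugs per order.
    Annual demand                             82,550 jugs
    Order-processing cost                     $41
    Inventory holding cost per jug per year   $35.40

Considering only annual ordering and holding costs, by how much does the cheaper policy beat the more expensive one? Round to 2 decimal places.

TC(Q) = (D/Q)S + (Q/2)H
TC(271) = (82,550/271)×41 + (271/2)×35.4 = $17,285.81
TC(805) = (82,550/805)×41 + (805/2)×35.4 = $18,452.91
Lots of 271 are cheaper by $1,167.10.

$1,167.10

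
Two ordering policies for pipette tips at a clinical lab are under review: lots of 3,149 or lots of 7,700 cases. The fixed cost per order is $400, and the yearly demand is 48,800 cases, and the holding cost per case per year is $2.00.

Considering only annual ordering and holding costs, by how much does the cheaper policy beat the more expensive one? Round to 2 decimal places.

$887.27

TC(Q) = (D/Q)S + (Q/2)H
TC(3,149) = (48,800/3,149)×400 + (3,149/2)×2 = $9,347.79
TC(7,700) = (48,800/7,700)×400 + (7,700/2)×2 = $10,235.06
Lots of 3,149 are cheaper by $887.27.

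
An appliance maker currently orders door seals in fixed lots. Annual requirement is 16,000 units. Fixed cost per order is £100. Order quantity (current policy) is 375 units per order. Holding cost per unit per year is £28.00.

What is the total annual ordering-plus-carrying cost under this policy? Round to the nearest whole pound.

£9,517

Annual ordering cost = (D/Q)·S = (16,000/375) × 100 = £4,266.67
Annual holding cost  = (Q/2)·H = (375/2) × 28 = £5,250.00
Total = £4,266.67 + £5,250.00 = £9,516.67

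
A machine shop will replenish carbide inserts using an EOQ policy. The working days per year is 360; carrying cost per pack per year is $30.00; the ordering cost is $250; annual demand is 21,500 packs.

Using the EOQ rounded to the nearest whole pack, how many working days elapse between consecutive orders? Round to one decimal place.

2DS/H = 2·21,500·250/30 = 358,333.33
EOQ = √358,333.33 ≈ 598.61 → Q = 599 packs
Days between orders = 360 / (D/Q) = 360 / 35.893 ≈ 10.030

10.0 days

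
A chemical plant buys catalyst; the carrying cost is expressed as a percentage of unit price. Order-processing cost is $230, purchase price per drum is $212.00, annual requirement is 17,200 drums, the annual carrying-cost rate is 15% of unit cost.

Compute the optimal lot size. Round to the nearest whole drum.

H = i·C = 0.15 × $212 = $31.8000 per drum-year
2DS/H = 2·17,200·230/31.8 = 248,805.03
EOQ = √248,805.03 ≈ 498.80

499 drums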